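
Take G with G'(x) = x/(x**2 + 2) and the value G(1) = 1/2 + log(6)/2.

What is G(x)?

G(x) = log(2*x**2 + 4)/2 + 1/2

The substitution u = 2*x**2 + 4 works: G'(x) is exactly (dG/du)*(du/dx) for that inner function.
A general antiderivative is log(2*x**2 + 4)/2 + C.
The condition gives C = 1/2 + log(6)/2 - (log(6)/2) = 1/2.
So G(x) = log(2*x**2 + 4)/2 + 1/2.
Check: d/dx[log(2*x**2 + 4)/2 + 1/2] = x/(x**2 + 2) = G'(x).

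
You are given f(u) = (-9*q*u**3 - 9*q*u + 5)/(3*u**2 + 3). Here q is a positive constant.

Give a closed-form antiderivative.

An antiderivative is F(u) = -3*q*u**2/2 + 5*atan(u)/3.

Whatever form F(u) takes, F'(u) = f(u) is non-negotiable.
Check: d/du[-3*q*u**2/2 + 5*atan(u)/3] = (-9*q*u**3 - 9*q*u + 5)/(3*u**2 + 3) = f(u).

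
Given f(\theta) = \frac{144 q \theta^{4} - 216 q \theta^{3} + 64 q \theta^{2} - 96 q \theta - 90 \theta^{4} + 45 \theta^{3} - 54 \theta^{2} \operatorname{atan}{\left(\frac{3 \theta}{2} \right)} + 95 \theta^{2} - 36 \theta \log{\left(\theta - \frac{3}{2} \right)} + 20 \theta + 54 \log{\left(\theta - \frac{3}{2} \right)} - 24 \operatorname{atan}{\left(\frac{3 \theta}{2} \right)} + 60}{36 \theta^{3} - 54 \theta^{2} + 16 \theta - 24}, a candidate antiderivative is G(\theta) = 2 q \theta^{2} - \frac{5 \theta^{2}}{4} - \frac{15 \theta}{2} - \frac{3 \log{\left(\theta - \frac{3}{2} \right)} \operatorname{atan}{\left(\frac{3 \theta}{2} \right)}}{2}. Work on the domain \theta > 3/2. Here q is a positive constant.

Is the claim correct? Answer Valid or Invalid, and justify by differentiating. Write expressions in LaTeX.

d/d\theta[G] = \frac{144 q \theta^{4} - 216 q \theta^{3} + 64 q \theta^{2} - 96 q \theta - 90 \theta^{4} - 135 \theta^{3} - 54 \theta^{2} \operatorname{atan}{\left(\frac{3 \theta}{2} \right)} + 365 \theta^{2} - 36 \theta \log{\left(\theta - \frac{3}{2} \right)} - 60 \theta + 54 \log{\left(\theta - \frac{3}{2} \right)} - 24 \operatorname{atan}{\left(\frac{3 \theta}{2} \right)} + 180}{36 \theta^{3} - 54 \theta^{2} + 16 \theta - 24}
d/d\theta[G] - f(\theta) = -5 != 0.

Invalid: d/d\theta[G] - f = -5, which is not 0.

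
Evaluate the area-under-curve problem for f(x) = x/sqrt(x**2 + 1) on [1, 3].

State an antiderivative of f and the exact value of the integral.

The substitution u = x**2 + 1 works: f is exactly (dF/du)*(du/dx) for that inner function.
F(x) = sqrt(x**2 + 1) is an antiderivative of f.
Check: d/dx[sqrt(x**2 + 1)] = x/sqrt(x**2 + 1) = f(x).
F(3) = sqrt(10); F(1) = sqrt(2).
Integral = F(3) - F(1) = -sqrt(2) + sqrt(10).

Antiderivative: F(x) = sqrt(x**2 + 1); value = -sqrt(2) + sqrt(10)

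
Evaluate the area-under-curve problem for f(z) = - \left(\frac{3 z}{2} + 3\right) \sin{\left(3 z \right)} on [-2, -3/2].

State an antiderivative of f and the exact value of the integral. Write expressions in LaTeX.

Antiderivative: F(z) = \frac{z \cos{\left(3 z \right)}}{2} - \frac{\sin{\left(3 z \right)}}{6} + \cos{\left(3 z \right)}; value = \frac{\sin{\left(\frac{9}{2} \right)}}{6} + \frac{\cos{\left(\frac{9}{2} \right)}}{4} - \frac{\sin{\left(6 \right)}}{6}

Check any antiderivative F(z) by computing F'(z) and comparing it with f(z).
F(z) = \frac{z \cos{\left(3 z \right)}}{2} - \frac{\sin{\left(3 z \right)}}{6} + \cos{\left(3 z \right)} is an antiderivative of f.
Check: d/dz[\frac{z \cos{\left(3 z \right)}}{2} - \frac{\sin{\left(3 z \right)}}{6} + \cos{\left(3 z \right)}] = - \frac{3 z \sin{\left(3 z \right)}}{2} - 3 \sin{\left(3 z \right)}, which equals f(z).
F(-3/2) = \frac{\sin{\left(\frac{9}{2} \right)}}{6} + \frac{\cos{\left(\frac{9}{2} \right)}}{4}; F(-2) = \frac{\sin{\left(6 \right)}}{6}.
Integral = F(-3/2) - F(-2) = \frac{\sin{\left(\frac{9}{2} \right)}}{6} + \frac{\cos{\left(\frac{9}{2} \right)}}{4} - \frac{\sin{\left(6 \right)}}{6}.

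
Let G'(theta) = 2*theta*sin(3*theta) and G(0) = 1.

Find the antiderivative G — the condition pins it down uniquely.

G(theta) = -2*theta*cos(3*theta)/3 + 2*sin(3*theta)/9 + 1

Whatever form G(theta) takes, its d/dtheta must return the stated G'(theta).
A general antiderivative is -2*theta*cos(3*theta)/3 + 2*sin(3*theta)/9 + C.
The condition gives C = 1 - (0) = 1.
So G(theta) = -2*theta*cos(3*theta)/3 + 2*sin(3*theta)/9 + 1.
Check: d/dtheta[-2*theta*cos(3*theta)/3 + 2*sin(3*theta)/9 + 1] = 2*theta*sin(3*theta) = G'(theta).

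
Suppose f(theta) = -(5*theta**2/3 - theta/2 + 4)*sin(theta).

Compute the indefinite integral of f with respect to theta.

Differentiate the proposed F(theta) back; it has to land on f(theta) exactly.
Check: d/dtheta[5*theta**2*cos(theta)/3 - 10*theta*sin(theta)/3 - theta*cos(theta)/2 + sin(theta)/2 + 2*cos(theta)/3] = -5*theta**2*sin(theta)/3 + theta*sin(theta)/2 - 4*sin(theta), which equals f(theta).

F(theta) = 5*theta**2*cos(theta)/3 - 10*theta*sin(theta)/3 - theta*cos(theta)/2 + sin(theta)/2 + 2*cos(theta)/3 + C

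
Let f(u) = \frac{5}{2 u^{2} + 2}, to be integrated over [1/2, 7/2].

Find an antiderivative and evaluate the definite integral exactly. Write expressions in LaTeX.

A first test for any F(u): its u-derivative must equal f(u) identically.
F(u) = \frac{5 \operatorname{atan}{\left(u \right)}}{2} is an antiderivative of f.
Check: d/du[\frac{5 \operatorname{atan}{\left(u \right)}}{2}] = \frac{5}{2 u^{2} + 2} = f(u).
F(7/2) = \frac{5 \operatorname{atan}{\left(\frac{7}{2} \right)}}{2}; F(1/2) = \frac{5 \operatorname{atan}{\left(\frac{1}{2} \right)}}{2}.
Integral = F(7/2) - F(1/2) = - \frac{5 \operatorname{atan}{\left(\frac{1}{2} \right)}}{2} + \frac{5 \operatorname{atan}{\left(\frac{7}{2} \right)}}{2}.

Antiderivative: F(u) = \frac{5 \operatorname{atan}{\left(u \right)}}{2}; value = - \frac{5 \operatorname{atan}{\left(\frac{1}{2} \right)}}{2} + \frac{5 \operatorname{atan}{\left(\frac{7}{2} \right)}}{2}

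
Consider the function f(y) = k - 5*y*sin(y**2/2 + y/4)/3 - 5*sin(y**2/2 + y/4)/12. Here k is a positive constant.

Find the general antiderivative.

F(y) = k*y + 5*cos(y**2/2 + y/4)/3 + C

Integrate term by term and add the pieces.
Check: d/dy[k*y + 5*cos(y**2/2 + y/4)/3] = k - 5*y*sin(y**2/2 + y/4)/3 - 5*sin(y**2/2 + y/4)/12 = f(y).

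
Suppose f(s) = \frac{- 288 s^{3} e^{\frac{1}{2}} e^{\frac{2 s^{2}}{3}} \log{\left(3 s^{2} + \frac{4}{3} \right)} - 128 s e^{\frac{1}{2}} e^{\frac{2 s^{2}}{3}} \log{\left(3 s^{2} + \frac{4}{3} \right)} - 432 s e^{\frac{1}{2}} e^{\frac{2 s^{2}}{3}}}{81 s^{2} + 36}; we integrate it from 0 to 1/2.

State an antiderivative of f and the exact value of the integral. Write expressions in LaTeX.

f has the shape u'v + uv' for u = - \frac{8 e^{\frac{2 s^{2}}{3} + \frac{1}{2}}}{3} and v = \log{\left(3 s^{2} + \frac{4}{3} \right)} — it is the derivative of the product u*v.
F(s) = - \frac{8 e^{\frac{2 s^{2}}{3} + \frac{1}{2}} \log{\left(3 s^{2} + \frac{4}{3} \right)}}{3} is an antiderivative of f.
Check: d/ds[- \frac{8 e^{\frac{2 s^{2}}{3} + \frac{1}{2}} \log{\left(3 s^{2} + \frac{4}{3} \right)}}{3}] = \frac{- 288 s^{3} e^{\frac{1}{2}} e^{\frac{2 s^{2}}{3}} \log{\left(3 s^{2} + \frac{4}{3} \right)} - 128 s e^{\frac{1}{2}} e^{\frac{2 s^{2}}{3}} \log{\left(3 s^{2} + \frac{4}{3} \right)} - 432 s e^{\frac{1}{2}} e^{\frac{2 s^{2}}{3}}}{81 s^{2} + 36} = f(s).
F(1/2) = - \frac{8 e^{\frac{2}{3}} \log{\left(\frac{25}{12} \right)}}{3}; F(0) = - \frac{8 e^{\frac{1}{2}} \log{\left(\frac{4}{3} \right)}}{3}.
Integral = F(1/2) - F(0) = - \frac{8 e^{\frac{2}{3}} \log{\left(\frac{25}{12} \right)}}{3} + \frac{8 e^{\frac{1}{2}} \log{\left(\frac{4}{3} \right)}}{3}.

Antiderivative: F(s) = - \frac{8 e^{\frac{2 s^{2}}{3} + \frac{1}{2}} \log{\left(3 s^{2} + \frac{4}{3} \right)}}{3}; value = - \frac{8 e^{\frac{2}{3}} \log{\left(\frac{25}{12} \right)}}{3} + \frac{8 e^{\frac{1}{2}} \log{\left(\frac{4}{3} \right)}}{3}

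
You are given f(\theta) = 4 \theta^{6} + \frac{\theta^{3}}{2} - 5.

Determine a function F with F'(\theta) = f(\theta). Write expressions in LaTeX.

Integrate term by term and add the pieces.
Check: d/d\theta[\frac{4 \theta^{7}}{7} + \frac{\theta^{4}}{8} - 5 \theta] = 4 \theta^{6} + \frac{\theta^{3}}{2} - 5 = f(\theta).

An antiderivative is F(\theta) = \frac{4 \theta^{7}}{7} + \frac{\theta^{4}}{8} - 5 \theta.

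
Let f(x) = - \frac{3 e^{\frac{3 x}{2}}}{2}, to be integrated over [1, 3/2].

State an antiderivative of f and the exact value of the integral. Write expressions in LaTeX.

Antiderivative: F(x) = - e^{\frac{3 x}{2}}; value = - e^{\frac{9}{4}} + e^{\frac{3}{2}}

An antiderivative F(x) passes only if d/dx[F] lands on f(x) exactly.
F(x) = - e^{\frac{3 x}{2}} is an antiderivative of f.
Check: d/dx[- e^{\frac{3 x}{2}}] = - \frac{3 e^{\frac{3 x}{2}}}{2} = f(x).
F(3/2) = - e^{\frac{9}{4}}; F(1) = - e^{\frac{3}{2}}.
Integral = F(3/2) - F(1) = - e^{\frac{9}{4}} + e^{\frac{3}{2}}.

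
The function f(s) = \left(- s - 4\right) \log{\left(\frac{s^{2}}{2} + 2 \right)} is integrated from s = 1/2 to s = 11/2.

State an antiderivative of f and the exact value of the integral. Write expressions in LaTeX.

Antiderivative: F(s) = - \frac{s^{2} \log{\left(\frac{s^{2}}{2} + 2 \right)}}{2} + \frac{s^{2}}{2} - 4 s \log{\left(\frac{s^{2}}{2} + 2 \right)} + 8 s - 2 \log{\left(s^{2} + 4 \right)} - 16 \operatorname{atan}{\left(\frac{s}{2} \right)}; value = - \frac{297 \log{\left(\frac{137}{8} \right)}}{8} - 16 \operatorname{atan}{\left(\frac{11}{4} \right)} - 2 \log{\left(\frac{137}{4} \right)} + \frac{17 \log{\left(\frac{17}{8} \right)}}{8} + 2 \log{\left(\frac{17}{4} \right)} + 16 \operatorname{atan}{\left(\frac{1}{4} \right)} + 55

Whatever form F(s) takes, F'(s) = f(s) is non-negotiable.
F(s) = - \frac{s^{2} \log{\left(\frac{s^{2}}{2} + 2 \right)}}{2} + \frac{s^{2}}{2} - 4 s \log{\left(\frac{s^{2}}{2} + 2 \right)} + 8 s - 2 \log{\left(s^{2} + 4 \right)} - 16 \operatorname{atan}{\left(\frac{s}{2} \right)} is an antiderivative of f.
Check: d/ds[- \frac{s^{2} \log{\left(\frac{s^{2}}{2} + 2 \right)}}{2} + \frac{s^{2}}{2} - 4 s \log{\left(\frac{s^{2}}{2} + 2 \right)} + 8 s - 2 \log{\left(s^{2} + 4 \right)} - 16 \operatorname{atan}{\left(\frac{s}{2} \right)}] = - s \log{\left(\frac{s^{2}}{2} + 2 \right)} - 4 \log{\left(\frac{s^{2}}{2} + 2 \right)}, which equals f(s).
F(11/2) = - \frac{297 \log{\left(\frac{137}{8} \right)}}{8} - 16 \operatorname{atan}{\left(\frac{11}{4} \right)} - 2 \log{\left(\frac{137}{4} \right)} + \frac{473}{8}; F(1/2) = - 16 \operatorname{atan}{\left(\frac{1}{4} \right)} - 2 \log{\left(\frac{17}{4} \right)} - \frac{17 \log{\left(\frac{17}{8} \right)}}{8} + \frac{33}{8}.
Integral = F(11/2) - F(1/2) = - \frac{297 \log{\left(\frac{137}{8} \right)}}{8} - 16 \operatorname{atan}{\left(\frac{11}{4} \right)} - 2 \log{\left(\frac{137}{4} \right)} + \frac{17 \log{\left(\frac{17}{8} \right)}}{8} + 2 \log{\left(\frac{17}{4} \right)} + 16 \operatorname{atan}{\left(\frac{1}{4} \right)} + 55.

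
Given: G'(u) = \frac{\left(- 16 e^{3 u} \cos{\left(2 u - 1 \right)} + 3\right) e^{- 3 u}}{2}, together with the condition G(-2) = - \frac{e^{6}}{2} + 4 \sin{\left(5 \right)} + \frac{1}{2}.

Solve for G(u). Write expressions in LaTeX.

A candidate passes only if d/du[G] lands on the given G'(u) exactly.
A general antiderivative is - 4 \sin{\left(2 u - 1 \right)} - \frac{e^{- 3 u}}{2} + C.
The condition gives C = - \frac{e^{6}}{2} + 4 \sin{\left(5 \right)} + \frac{1}{2} - (- \frac{e^{6}}{2} + 4 \sin{\left(5 \right)}) = \frac{1}{2}.
So G(u) = - \frac{\left(8 e^{3 u} \sin{\left(2 u - 1 \right)} - e^{3 u} + 1\right) e^{- 3 u}}{2}.
Check: d/du[- \frac{\left(8 e^{3 u} \sin{\left(2 u - 1 \right)} - e^{3 u} + 1\right) e^{- 3 u}}{2}] = \frac{\left(- 16 e^{3 u} \cos{\left(2 u - 1 \right)} + 3\right) e^{- 3 u}}{2} = G'(u).

G(u) = - \frac{\left(8 e^{3 u} \sin{\left(2 u - 1 \right)} - e^{3 u} + 1\right) e^{- 3 u}}{2}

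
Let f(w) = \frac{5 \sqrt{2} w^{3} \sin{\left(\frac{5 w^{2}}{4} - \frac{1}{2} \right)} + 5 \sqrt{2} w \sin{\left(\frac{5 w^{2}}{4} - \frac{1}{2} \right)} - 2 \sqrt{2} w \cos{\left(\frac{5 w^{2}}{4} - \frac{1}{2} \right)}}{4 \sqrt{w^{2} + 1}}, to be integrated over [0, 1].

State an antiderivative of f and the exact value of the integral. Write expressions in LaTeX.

Recognize the product-rule pattern: f = u'v + uv' with u = - \sqrt{\frac{w^{2}}{2} + \frac{1}{2}}, v = \cos{\left(\frac{5 w^{2}}{4} - \frac{1}{2} \right)}, so integration by parts undoes it.
F(w) = - \frac{\sqrt{2} \sqrt{w^{2} + 1} \cos{\left(\frac{5 w^{2}}{4} - \frac{1}{2} \right)}}{2} is an antiderivative of f.
Check: d/dw[- \frac{\sqrt{2} \sqrt{w^{2} + 1} \cos{\left(\frac{5 w^{2}}{4} - \frac{1}{2} \right)}}{2}] = \frac{5 \sqrt{2} w^{3} \sin{\left(\frac{5 w^{2}}{4} - \frac{1}{2} \right)} + 5 \sqrt{2} w \sin{\left(\frac{5 w^{2}}{4} - \frac{1}{2} \right)} - 2 \sqrt{2} w \cos{\left(\frac{5 w^{2}}{4} - \frac{1}{2} \right)}}{4 \sqrt{w^{2} + 1}} = f(w).
F(1) = - \cos{\left(\frac{3}{4} \right)}; F(0) = - \frac{\sqrt{2} \cos{\left(\frac{1}{2} \right)}}{2}.
Integral = F(1) - F(0) = - \cos{\left(\frac{3}{4} \right)} + \frac{\sqrt{2} \cos{\left(\frac{1}{2} \right)}}{2}.

Antiderivative: F(w) = - \frac{\sqrt{2} \sqrt{w^{2} + 1} \cos{\left(\frac{5 w^{2}}{4} - \frac{1}{2} \right)}}{2}; value = - \cos{\left(\frac{3}{4} \right)} + \frac{\sqrt{2} \cos{\left(\frac{1}{2} \right)}}{2}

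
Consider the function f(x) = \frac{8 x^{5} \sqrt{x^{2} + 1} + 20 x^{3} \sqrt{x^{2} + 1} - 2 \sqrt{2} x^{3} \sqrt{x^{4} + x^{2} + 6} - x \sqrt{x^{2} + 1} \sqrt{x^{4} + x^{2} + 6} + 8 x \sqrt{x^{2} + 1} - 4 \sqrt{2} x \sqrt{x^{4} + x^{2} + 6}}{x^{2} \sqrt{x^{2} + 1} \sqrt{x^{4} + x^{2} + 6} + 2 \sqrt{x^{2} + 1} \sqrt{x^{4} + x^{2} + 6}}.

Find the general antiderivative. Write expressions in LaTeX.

F(x) = - 2 \sqrt{2} \sqrt{x^{2} + 1} + 4 \sqrt{x^{4} + x^{2} + 6} - \frac{\log{\left(x^{2} + 2 \right)}}{2} + C

An antiderivative F(x) passes only if d/dx[F] lands on f(x) exactly.
Check: d/dx[- 2 \sqrt{2} \sqrt{x^{2} + 1} + 4 \sqrt{x^{4} + x^{2} + 6} - \frac{\log{\left(x^{2} + 2 \right)}}{2}] = \frac{8 x^{5} \sqrt{x^{2} + 1} + 20 x^{3} \sqrt{x^{2} + 1} - 2 \sqrt{2} x^{3} \sqrt{x^{4} + x^{2} + 6} - x \sqrt{x^{2} + 1} \sqrt{x^{4} + x^{2} + 6} + 8 x \sqrt{x^{2} + 1} - 4 \sqrt{2} x \sqrt{x^{4} + x^{2} + 6}}{x^{2} \sqrt{x^{2} + 1} \sqrt{x^{4} + x^{2} + 6} + 2 \sqrt{x^{2} + 1} \sqrt{x^{4} + x^{2} + 6}} = f(x).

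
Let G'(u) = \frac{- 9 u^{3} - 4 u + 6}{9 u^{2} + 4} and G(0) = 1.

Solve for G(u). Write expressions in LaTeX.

Differentiate the proposed G(u) back; it has to land on the given G'(u).
A general antiderivative is - \frac{u^{2}}{2} + \operatorname{atan}{\left(\frac{3 u}{2} \right)} + C.
The condition gives C = 1 - (0) = 1.
So G(u) = - \frac{u^{2} - 2 \operatorname{atan}{\left(\frac{3 u}{2} \right)} - 2}{2}.
Check: d/du[- \frac{u^{2} - 2 \operatorname{atan}{\left(\frac{3 u}{2} \right)} - 2}{2}] = \frac{- 9 u^{3} - 4 u + 6}{9 u^{2} + 4} = G'(u).

G(u) = - \frac{u^{2} - 2 \operatorname{atan}{\left(\frac{3 u}{2} \right)} - 2}{2}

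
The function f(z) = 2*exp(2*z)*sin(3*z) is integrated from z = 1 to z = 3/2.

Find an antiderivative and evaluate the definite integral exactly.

For F(z) to be correct the identity F'(z) - f(z) = 0 must hold.
F(z) = -2*(-2*sin(3*z) + 3*cos(3*z))*exp(2*z)/13 is an antiderivative of f.
Check: d/dz[-2*(-2*sin(3*z) + 3*cos(3*z))*exp(2*z)/13] = 2*exp(2*z)*sin(3*z) = f(z).
F(3/2) = 4*exp(3)*sin(9/2)/13 - 6*exp(3)*cos(9/2)/13; F(1) = 4*exp(2)*sin(3)/13 - 6*exp(2)*cos(3)/13.
Integral = F(3/2) - F(1) = 4*exp(3)*sin(9/2)/13 + 6*exp(2)*cos(3)/13 - 4*exp(2)*sin(3)/13 - 6*exp(3)*cos(9/2)/13.

Antiderivative: F(z) = -2*(-2*sin(3*z) + 3*cos(3*z))*exp(2*z)/13; value = 4*exp(3)*sin(9/2)/13 + 6*exp(2)*cos(3)/13 - 4*exp(2)*sin(3)/13 - 6*exp(3)*cos(9/2)/13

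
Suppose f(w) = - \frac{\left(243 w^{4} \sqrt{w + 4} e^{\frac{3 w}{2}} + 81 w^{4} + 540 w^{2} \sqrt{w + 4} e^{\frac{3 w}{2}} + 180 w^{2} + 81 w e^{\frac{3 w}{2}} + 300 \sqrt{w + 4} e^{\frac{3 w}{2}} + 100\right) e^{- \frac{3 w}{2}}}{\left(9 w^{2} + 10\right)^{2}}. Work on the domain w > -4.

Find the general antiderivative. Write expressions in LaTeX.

F(w) = - 2 \left(w + 4\right)^{\frac{3}{2}} + \frac{2 e^{- \frac{3 w}{2}}}{3} + \frac{3}{4 \left(\frac{3 w^{2}}{2} + \frac{5}{3}\right)} + C

An antiderivative F(w) passes only if d/dw[F] lands on f(w) exactly.
Check: d/dw[- 2 \left(w + 4\right)^{\frac{3}{2}} + \frac{2 e^{- \frac{3 w}{2}}}{3} + \frac{3}{4 \left(\frac{3 w^{2}}{2} + \frac{5}{3}\right)}] = \frac{- 243 w^{4} \sqrt{w + 4} e^{\frac{3 w}{2}} - 81 w^{4} - 540 w^{2} \sqrt{w + 4} e^{\frac{3 w}{2}} - 180 w^{2} - 81 w e^{\frac{3 w}{2}} - 300 \sqrt{w + 4} e^{\frac{3 w}{2}} - 100}{81 w^{4} e^{\frac{3 w}{2}} + 180 w^{2} e^{\frac{3 w}{2}} + 100 e^{\frac{3 w}{2}}}, which equals f(w).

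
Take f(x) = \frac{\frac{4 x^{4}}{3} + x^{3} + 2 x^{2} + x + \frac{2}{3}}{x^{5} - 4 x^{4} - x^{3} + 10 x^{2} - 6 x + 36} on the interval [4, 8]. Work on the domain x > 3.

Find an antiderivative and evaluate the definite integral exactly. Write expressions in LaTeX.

The denominator factors as 3 \left(x - 3\right)^{2} \left(x + 2\right) \left(x^{2} + 2\right); partial fractions split f into directly integrable pieces: - \frac{8 x - 31}{363 \left(x^{2} + 2\right)} + \frac{2}{15 \left(x + 2\right)} + \frac{2218}{1815 \left(x - 3\right)} + \frac{94}{33 \left(x - 3\right)^{2}}.
F(x) = \frac{4436 \left(x - 3\right) \log{\left(x - 3 \right)} + 484 \left(x - 3\right) \log{\left(x + 2 \right)} - 40 \left(x - 3\right) \log{\left(x^{2} + 2 \right)} + 155 \sqrt{2} \left(x - 3\right) \operatorname{atan}{\left(\frac{\sqrt{2} x}{2} \right)} - 10340}{3630 \left(x - 3\right)} is an antiderivative of f.
Check: d/dx[\frac{4436 \left(x - 3\right) \log{\left(x - 3 \right)} + 484 \left(x - 3\right) \log{\left(x + 2 \right)} - 40 \left(x - 3\right) \log{\left(x^{2} + 2 \right)} + 155 \sqrt{2} \left(x - 3\right) \operatorname{atan}{\left(\frac{\sqrt{2} x}{2} \right)} - 10340}{3630 \left(x - 3\right)}] = \frac{4 x^{4} + 3 x^{3} + 6 x^{2} + 3 x + 2}{3 x^{5} - 12 x^{4} - 3 x^{3} + 30 x^{2} - 18 x + 108}, which equals f(x).
F(8) = - \frac{94}{165} - \frac{4 \log{\left(66 \right)}}{363} + \frac{31 \sqrt{2} \operatorname{atan}{\left(4 \sqrt{2} \right)}}{726} + \frac{2 \log{\left(10 \right)}}{15} + \frac{2218 \log{\left(5 \right)}}{1815}; F(4) = - \frac{94}{33} - \frac{4 \log{\left(18 \right)}}{363} + \frac{31 \sqrt{2} \operatorname{atan}{\left(2 \sqrt{2} \right)}}{726} + \frac{2 \log{\left(6 \right)}}{15}.
Integral = F(8) - F(4) = - \frac{2 \log{\left(6 \right)}}{15} - \frac{31 \sqrt{2} \operatorname{atan}{\left(2 \sqrt{2} \right)}}{726} - \frac{4 \log{\left(66 \right)}}{363} + \frac{4 \log{\left(18 \right)}}{363} + \frac{31 \sqrt{2} \operatorname{atan}{\left(4 \sqrt{2} \right)}}{726} + \frac{2 \log{\left(10 \right)}}{15} + \frac{2218 \log{\left(5 \right)}}{1815} + \frac{376}{165}.

Antiderivative: F(x) = \frac{4436 \left(x - 3\right) \log{\left(x - 3 \right)} + 484 \left(x - 3\right) \log{\left(x + 2 \right)} - 40 \left(x - 3\right) \log{\left(x^{2} + 2 \right)} + 155 \sqrt{2} \left(x - 3\right) \operatorname{atan}{\left(\frac{\sqrt{2} x}{2} \right)} - 10340}{3630 \left(x - 3\right)}; value = - \frac{2 \log{\left(6 \right)}}{15} - \frac{31 \sqrt{2} \operatorname{atan}{\left(2 \sqrt{2} \right)}}{726} - \frac{4 \log{\left(66 \right)}}{363} + \frac{4 \log{\left(18 \right)}}{363} + \frac{31 \sqrt{2} \operatorname{atan}{\left(4 \sqrt{2} \right)}}{726} + \frac{2 \log{\left(10 \right)}}{15} + \frac{2218 \log{\left(5 \right)}}{1815} + \frac{376}{165}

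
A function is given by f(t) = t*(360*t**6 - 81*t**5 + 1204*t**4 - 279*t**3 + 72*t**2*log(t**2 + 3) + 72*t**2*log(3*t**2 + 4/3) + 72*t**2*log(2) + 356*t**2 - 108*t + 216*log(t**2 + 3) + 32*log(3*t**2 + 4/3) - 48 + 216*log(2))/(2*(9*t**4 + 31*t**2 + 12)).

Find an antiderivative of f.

Any candidate F(t) must reproduce f(t) exactly when differentiated.
Check: d/dt[5*t**4 - 3*t**3/2 - t**2 + 2*log(2*t**2 + 6)*log(3*t**2 + 4/3)] = (360*t**7 - 81*t**6 + 1204*t**5 - 279*t**4 + 72*t**3*log(t**2 + 3) + 72*t**3*log(3*t**2 + 4/3) + 72*t**3*log(2) + 356*t**3 - 108*t**2 + 216*t*log(t**2 + 3) + 32*t*log(3*t**2 + 4/3) - 48*t + 216*t*log(2))/(18*t**4 + 62*t**2 + 24), which equals f(t).

An antiderivative is F(t) = 5*t**4 - 3*t**3/2 - t**2 + 2*log(2*t**2 + 6)*log(3*t**2 + 4/3).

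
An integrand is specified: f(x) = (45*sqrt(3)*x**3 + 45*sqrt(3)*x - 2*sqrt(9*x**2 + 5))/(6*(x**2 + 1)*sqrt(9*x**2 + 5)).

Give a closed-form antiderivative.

An antiderivative is F(x) = sqrt(3)*(15*sqrt(9*x**2 + 5) - 2*sqrt(3)*atan(x))/18.

For F(x) to be correct the identity F'(x) - f(x) = 0 must hold.
Check: d/dx[sqrt(3)*(15*sqrt(9*x**2 + 5) - 2*sqrt(3)*atan(x))/18] = (45*sqrt(3)*x**3 + 45*sqrt(3)*x - 2*sqrt(9*x**2 + 5))/(6*x**2*sqrt(9*x**2 + 5) + 6*sqrt(9*x**2 + 5)), which equals f(x).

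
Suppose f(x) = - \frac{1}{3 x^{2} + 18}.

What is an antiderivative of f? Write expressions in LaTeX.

An antiderivative is F(x) = - \frac{\sqrt{6} \operatorname{atan}{\left(\frac{\sqrt{6} x}{6} \right)}}{18}.

Recover f(x) by differentiating a candidate F(x); any mismatch rules it out.
Check: d/dx[- \frac{\sqrt{6} \operatorname{atan}{\left(\frac{\sqrt{6} x}{6} \right)}}{18}] = - \frac{1}{3 x^{2} + 18} = f(x).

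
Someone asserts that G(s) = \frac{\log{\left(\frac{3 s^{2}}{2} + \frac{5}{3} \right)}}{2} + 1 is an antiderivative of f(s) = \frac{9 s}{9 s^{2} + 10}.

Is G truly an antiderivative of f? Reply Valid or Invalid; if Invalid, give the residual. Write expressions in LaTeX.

Valid: G'(s) = f(s).

d/ds[G] = \frac{9 s}{9 s^{2} + 10}
This equals f(s) exactly, so the claim holds.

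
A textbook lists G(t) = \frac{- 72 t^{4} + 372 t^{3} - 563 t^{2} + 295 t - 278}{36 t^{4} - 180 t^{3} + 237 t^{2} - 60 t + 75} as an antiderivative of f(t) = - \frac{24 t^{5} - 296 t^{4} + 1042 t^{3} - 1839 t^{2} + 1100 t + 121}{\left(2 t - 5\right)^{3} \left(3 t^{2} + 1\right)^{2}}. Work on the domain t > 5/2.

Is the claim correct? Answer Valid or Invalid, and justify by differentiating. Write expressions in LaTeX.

Valid - the claim checks out under differentiation.

d/dt[G] = \frac{- 24 t^{5} + 296 t^{4} - 1042 t^{3} + 1839 t^{2} - 1100 t - 121}{72 t^{7} - 540 t^{6} + 1398 t^{5} - 1485 t^{4} + 908 t^{3} - 810 t^{2} + 150 t - 125}
This equals f(t) exactly, so the claim holds.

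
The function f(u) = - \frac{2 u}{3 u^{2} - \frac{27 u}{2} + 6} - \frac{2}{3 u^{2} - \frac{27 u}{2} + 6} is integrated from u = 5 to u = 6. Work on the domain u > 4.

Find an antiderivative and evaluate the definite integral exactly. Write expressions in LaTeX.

The denominator factors as 3 \left(u - 4\right) \left(2 u - 1\right); partial fractions split f into directly integrable pieces: \frac{4}{7 \left(2 u - 1\right)} - \frac{20}{21 \left(u - 4\right)}.
F(u) = \frac{2 \left(- 10 \log{\left(u - 4 \right)} + 3 \log{\left(u - \frac{1}{2} \right)}\right)}{21} is an antiderivative of f.
Check: d/du[\frac{2 \left(- 10 \log{\left(u - 4 \right)} + 3 \log{\left(u - \frac{1}{2} \right)}\right)}{21}] = \frac{- 4 u - 4}{6 u^{2} - 27 u + 12}, which equals f(u).
F(6) = - \frac{20 \log{\left(2 \right)}}{21} + \frac{2 \log{\left(\frac{11}{2} \right)}}{7}; F(5) = \frac{2 \log{\left(\frac{9}{2} \right)}}{7}.
Integral = F(6) - F(5) = - \frac{20 \log{\left(2 \right)}}{21} - \frac{2 \log{\left(\frac{9}{2} \right)}}{7} + \frac{2 \log{\left(\frac{11}{2} \right)}}{7}.

Antiderivative: F(u) = \frac{2 \left(- 10 \log{\left(u - 4 \right)} + 3 \log{\left(u - \frac{1}{2} \right)}\right)}{21}; value = - \frac{20 \log{\left(2 \right)}}{21} - \frac{2 \log{\left(\frac{9}{2} \right)}}{7} + \frac{2 \log{\left(\frac{11}{2} \right)}}{7}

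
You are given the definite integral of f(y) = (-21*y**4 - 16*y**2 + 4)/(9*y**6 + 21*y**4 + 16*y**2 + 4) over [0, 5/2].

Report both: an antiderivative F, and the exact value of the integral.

Antiderivative: F(y) = 4*y/(3*y**2 + 2) - atan(y); value = 40/83 - atan(5/2)

For F(y) to be correct the identity F'(y) - f(y) = 0 must hold.
F(y) = 4*y/(3*y**2 + 2) - atan(y) is an antiderivative of f.
Check: d/dy[4*y/(3*y**2 + 2) - atan(y)] = (-21*y**4 - 16*y**2 + 4)/(9*y**6 + 21*y**4 + 16*y**2 + 4) = f(y).
F(5/2) = 40/83 - atan(5/2); F(0) = 0.
Integral = F(5/2) - F(0) = 40/83 - atan(5/2).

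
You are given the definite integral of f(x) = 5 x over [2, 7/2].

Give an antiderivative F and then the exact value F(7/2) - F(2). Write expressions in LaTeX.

A candidate is checked by its d/dx: the result must match f(x).
F(x) = \frac{5 x^{2}}{2} is an antiderivative of f.
Check: d/dx[\frac{5 x^{2}}{2}] = 5 x = f(x).
F(7/2) = \frac{245}{8}; F(2) = 10.
Integral = F(7/2) - F(2) = \frac{165}{8}.

Antiderivative: F(x) = \frac{5 x^{2}}{2}; value = \frac{165}{8}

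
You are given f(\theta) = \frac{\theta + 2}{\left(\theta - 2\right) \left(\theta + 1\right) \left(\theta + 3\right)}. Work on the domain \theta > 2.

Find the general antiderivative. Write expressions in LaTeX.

The denominator factors as \left(\theta - 2\right) \left(\theta + 1\right) \left(\theta + 3\right); partial fractions split f into directly integrable pieces: - \frac{1}{10 \left(\theta + 3\right)} - \frac{1}{6 \left(\theta + 1\right)} + \frac{4}{15 \left(\theta - 2\right)}.
Check: d/d\theta[\frac{8 \log{\left(\theta - 2 \right)} - 5 \log{\left(\theta + 1 \right)} - 3 \log{\left(\theta + 3 \right)}}{30}] = \frac{\theta + 2}{\theta^{3} + 2 \theta^{2} - 5 \theta - 6}, which equals f(\theta).

F(\theta) = \frac{8 \log{\left(\theta - 2 \right)} - 5 \log{\left(\theta + 1 \right)} - 3 \log{\left(\theta + 3 \right)}}{30} + C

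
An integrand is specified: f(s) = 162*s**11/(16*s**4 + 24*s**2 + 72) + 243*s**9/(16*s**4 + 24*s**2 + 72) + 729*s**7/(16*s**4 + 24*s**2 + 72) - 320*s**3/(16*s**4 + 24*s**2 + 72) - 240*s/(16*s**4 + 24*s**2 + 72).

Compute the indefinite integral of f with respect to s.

F(s) = 81*s**8/64 - 5*log(2*s**4/3 + s**2 + 3) + C

The integrand splits into summands that can be handled one at a time.
Check: d/ds[81*s**8/64 - 5*log(2*s**4/3 + s**2 + 3)] = (162*s**11 + 243*s**9 + 729*s**7 - 320*s**3 - 240*s)/(16*s**4 + 24*s**2 + 72), which equals f(s).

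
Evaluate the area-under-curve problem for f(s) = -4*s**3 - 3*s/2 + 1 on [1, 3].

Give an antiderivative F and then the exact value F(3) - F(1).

Antiderivative: F(s) = -s**4 - 3*s**2/4 + s; value = -84

The integrand splits into summands that can be handled one at a time.
F(s) = -s**4 - 3*s**2/4 + s is an antiderivative of f.
Check: d/ds[-s**4 - 3*s**2/4 + s] = -4*s**3 - 3*s/2 + 1 = f(s).
F(3) = -339/4; F(1) = -3/4.
Integral = F(3) - F(1) = -84.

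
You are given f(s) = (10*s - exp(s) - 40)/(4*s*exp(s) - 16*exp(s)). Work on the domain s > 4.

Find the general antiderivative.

Differentiate the proposed F(s) back; it has to land on f(s) exactly.
Check: d/ds[-(exp(s)*log(s - 4) + 10)*exp(-s)/4] = (10*s - exp(s) - 40)/(4*s*exp(s) - 16*exp(s)) = f(s).

F(s) = -(exp(s)*log(s - 4) + 10)*exp(-s)/4 + C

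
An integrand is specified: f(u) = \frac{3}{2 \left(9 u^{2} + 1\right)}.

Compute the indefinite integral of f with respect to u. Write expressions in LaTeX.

F(u) = \frac{\operatorname{atan}{\left(3 u \right)}}{2} + C

Any candidate F(u) must reproduce f(u) exactly when differentiated.
Check: d/du[\frac{\operatorname{atan}{\left(3 u \right)}}{2}] = \frac{3}{18 u^{2} + 2}, which equals f(u).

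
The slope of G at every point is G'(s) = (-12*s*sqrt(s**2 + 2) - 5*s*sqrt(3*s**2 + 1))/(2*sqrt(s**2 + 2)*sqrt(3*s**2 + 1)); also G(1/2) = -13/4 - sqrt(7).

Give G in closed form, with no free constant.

Any candidate G(s) must reproduce the stated G'(s) exactly.
A general antiderivative is -5*sqrt(s**2 + 2)/2 - 2*sqrt(3*s**2 + 1) + C.
The condition gives C = -13/4 - sqrt(7) - (-15/4 - sqrt(7)) = 1/2.
So G(s) = -5*sqrt(s**2 + 2)/2 - 2*sqrt(3*s**2 + 1) + 1/2.
Check: d/ds[-5*sqrt(s**2 + 2)/2 - 2*sqrt(3*s**2 + 1) + 1/2] = (-12*s*sqrt(s**2 + 2) - 5*s*sqrt(3*s**2 + 1))/(2*sqrt(s**2 + 2)*sqrt(3*s**2 + 1)) = G'(s).

G(s) = -5*sqrt(s**2 + 2)/2 - 2*sqrt(3*s**2 + 1) + 1/2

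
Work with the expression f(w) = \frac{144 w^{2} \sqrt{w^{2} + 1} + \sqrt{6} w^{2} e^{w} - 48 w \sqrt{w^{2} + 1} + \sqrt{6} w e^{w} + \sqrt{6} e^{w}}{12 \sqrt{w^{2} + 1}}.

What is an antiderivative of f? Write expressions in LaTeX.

An antiderivative is F(w) = \frac{48 w^{3} - 24 w^{2} + \sqrt{6} \sqrt{w^{2} + 1} e^{w} - 12}{12}.

A first test for any F(w): its w-derivative must equal f(w) identically.
Check: d/dw[\frac{48 w^{3} - 24 w^{2} + \sqrt{6} \sqrt{w^{2} + 1} e^{w} - 12}{12}] = \frac{144 w^{2} \sqrt{w^{2} + 1} + \sqrt{6} w^{2} e^{w} - 48 w \sqrt{w^{2} + 1} + \sqrt{6} w e^{w} + \sqrt{6} e^{w}}{12 \sqrt{w^{2} + 1}} = f(w).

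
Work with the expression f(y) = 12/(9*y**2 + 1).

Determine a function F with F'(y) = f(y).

An antiderivative is F(y) = 4*atan(3*y).

An antiderivative F(y) passes only if d/dy[F] lands on f(y) exactly.
Check: d/dy[4*atan(3*y)] = 12/(9*y**2 + 1) = f(y).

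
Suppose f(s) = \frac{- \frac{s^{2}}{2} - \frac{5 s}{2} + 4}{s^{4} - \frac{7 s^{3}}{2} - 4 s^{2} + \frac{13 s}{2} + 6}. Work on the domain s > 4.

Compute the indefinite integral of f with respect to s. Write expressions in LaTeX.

F(s) = \frac{- 28 s \log{\left(s - 4 \right)} + 7 s \log{\left(s - \frac{3}{2} \right)} + 21 s \log{\left(s + 1 \right)} - 28 \log{\left(s - 4 \right)} + 7 \log{\left(s - \frac{3}{2} \right)} + 21 \log{\left(s + 1 \right)} - 60}{125 \left(s + 1\right)} + C

Factor the denominator (\left(s - 4\right) \left(s + 1\right)^{2} \left(2 s - 3\right)) and decompose: f = \frac{14}{125 \left(2 s - 3\right)} + \frac{21}{125 \left(s + 1\right)} + \frac{12}{25 \left(s + 1\right)^{2}} - \frac{28}{125 \left(s - 4\right)}; each piece integrates to a log, atan, or power term.
Check: d/ds[\frac{- 28 s \log{\left(s - 4 \right)} + 7 s \log{\left(s - \frac{3}{2} \right)} + 21 s \log{\left(s + 1 \right)} - 28 \log{\left(s - 4 \right)} + 7 \log{\left(s - \frac{3}{2} \right)} + 21 \log{\left(s + 1 \right)} - 60}{125 \left(s + 1\right)}] = \frac{- s^{2} - 5 s + 8}{2 s^{4} - 7 s^{3} - 8 s^{2} + 13 s + 12}, which equals f(s).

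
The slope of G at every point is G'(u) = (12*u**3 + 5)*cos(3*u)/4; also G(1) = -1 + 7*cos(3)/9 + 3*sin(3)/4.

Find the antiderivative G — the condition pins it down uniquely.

G(u) = u**3*sin(3*u) + u**2*cos(3*u) - 2*u*sin(3*u)/3 + 5*sin(3*u)/12 - 2*cos(3*u)/9 - 1

Whatever form G(u) takes, its d/du must return the stated G'(u).
A general antiderivative is u**3*sin(3*u) + u**2*cos(3*u) - 2*u*sin(3*u)/3 + 5*sin(3*u)/12 - 2*cos(3*u)/9 + C.
The condition gives C = -1 + 7*cos(3)/9 + 3*sin(3)/4 - (7*cos(3)/9 + 3*sin(3)/4) = -1.
So G(u) = u**3*sin(3*u) + u**2*cos(3*u) - 2*u*sin(3*u)/3 + 5*sin(3*u)/12 - 2*cos(3*u)/9 - 1.
Check: d/du[u**3*sin(3*u) + u**2*cos(3*u) - 2*u*sin(3*u)/3 + 5*sin(3*u)/12 - 2*cos(3*u)/9 - 1] = 3*u**3*cos(3*u) + 5*cos(3*u)/4, which equals G'(u).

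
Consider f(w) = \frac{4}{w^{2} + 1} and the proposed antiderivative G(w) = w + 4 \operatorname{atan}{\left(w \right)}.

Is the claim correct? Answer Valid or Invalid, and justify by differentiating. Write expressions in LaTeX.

d/dw[G] = \frac{w^{2} + 5}{w^{2} + 1}
d/dw[G] - f(w) = 1 != 0.

Invalid: d/dw[G] - f = 1, which is not 0.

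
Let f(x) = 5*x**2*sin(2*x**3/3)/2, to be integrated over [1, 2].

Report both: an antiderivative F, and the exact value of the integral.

The substitution u = 2*x**3/3 works: f is exactly (dF/du)*(du/dx) for that inner function.
F(x) = -5*cos(2*x**3/3)/4 is an antiderivative of f.
Check: d/dx[-5*cos(2*x**3/3)/4] = 5*x**2*sin(2*x**3/3)/2 = f(x).
F(2) = -5*cos(16/3)/4; F(1) = -5*cos(2/3)/4.
Integral = F(2) - F(1) = -5*cos(16/3)/4 + 5*cos(2/3)/4.

Antiderivative: F(x) = -5*cos(2*x**3/3)/4; value = -5*cos(16/3)/4 + 5*cos(2/3)/4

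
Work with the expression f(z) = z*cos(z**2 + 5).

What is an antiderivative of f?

The substitution u = z**2 + 5 works: f is exactly (dF/du)*(du/dz) for that inner function.
Check: d/dz[sin(z**2 + 5)/2] = z*cos(z**2 + 5) = f(z).

An antiderivative is F(z) = sin(z**2 + 5)/2.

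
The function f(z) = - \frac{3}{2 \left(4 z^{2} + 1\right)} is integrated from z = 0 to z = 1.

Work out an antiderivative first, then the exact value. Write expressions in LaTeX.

Check any antiderivative F(z) by computing F'(z) and comparing it with f(z).
F(z) = - \frac{3 \operatorname{atan}{\left(2 z \right)}}{4} is an antiderivative of f.
Check: d/dz[- \frac{3 \operatorname{atan}{\left(2 z \right)}}{4}] = - \frac{3}{8 z^{2} + 2}, which equals f(z).
F(1) = - \frac{3 \operatorname{atan}{\left(2 \right)}}{4}; F(0) = 0.
Integral = F(1) - F(0) = - \frac{3 \operatorname{atan}{\left(2 \right)}}{4}.

Antiderivative: F(z) = - \frac{3 \operatorname{atan}{\left(2 z \right)}}{4}; value = - \frac{3 \operatorname{atan}{\left(2 \right)}}{4}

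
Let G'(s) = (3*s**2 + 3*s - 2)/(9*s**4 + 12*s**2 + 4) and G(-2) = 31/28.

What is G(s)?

G(s) = (6*s**2 - 2*s + 3)/(2*(3*s**2 + 2))

G'(s) has the shape u'v + uv' for u = 1/(3*s**2 + 2) and v = -s - 1/2 — it is the derivative of the product u*v.
A general antiderivative is (-s - 1/2)/(3*s**2 + 2) + C.
The condition gives C = 31/28 - (3/28) = 1.
So G(s) = (6*s**2 - 2*s + 3)/(2*(3*s**2 + 2)).
Check: d/ds[(6*s**2 - 2*s + 3)/(2*(3*s**2 + 2))] = (3*s**2 + 3*s - 2)/(9*s**4 + 12*s**2 + 4) = G'(s).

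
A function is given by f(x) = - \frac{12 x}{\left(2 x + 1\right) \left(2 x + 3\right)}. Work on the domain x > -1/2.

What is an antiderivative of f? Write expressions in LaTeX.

Factor the denominator (\left(2 x + 1\right) \left(2 x + 3\right)) and decompose: f = - \frac{9}{2 x + 3} + \frac{3}{2 x + 1}; each piece integrates to a log, atan, or power term.
Check: d/dx[\frac{3 \left(\log{\left(x + \frac{1}{2} \right)} - 3 \log{\left(x + \frac{3}{2} \right)}\right)}{2}] = - \frac{12 x}{4 x^{2} + 8 x + 3}, which equals f(x).

An antiderivative is F(x) = \frac{3 \left(\log{\left(x + \frac{1}{2} \right)} - 3 \log{\left(x + \frac{3}{2} \right)}\right)}{2}.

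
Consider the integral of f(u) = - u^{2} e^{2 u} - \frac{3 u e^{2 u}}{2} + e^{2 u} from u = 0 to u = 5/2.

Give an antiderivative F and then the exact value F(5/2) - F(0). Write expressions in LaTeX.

Antiderivative: F(u) = \frac{\left(- 4 u^{2} - 2 u + 5\right) e^{2 u}}{8}; value = - \frac{25 e^{5}}{8} - \frac{5}{8}

f has the shape v'r + vr' for v = - \frac{u^{2}}{2} - \frac{u}{4} + \frac{5}{8} and r = e^{2 u} — it is the derivative of the product v*r.
F(u) = \frac{\left(- 4 u^{2} - 2 u + 5\right) e^{2 u}}{8} is an antiderivative of f.
Check: d/du[\frac{\left(- 4 u^{2} - 2 u + 5\right) e^{2 u}}{8}] = - u^{2} e^{2 u} - \frac{3 u e^{2 u}}{2} + e^{2 u} = f(u).
F(5/2) = - \frac{25 e^{5}}{8}; F(0) = \frac{5}{8}.
Integral = F(5/2) - F(0) = - \frac{25 e^{5}}{8} - \frac{5}{8}.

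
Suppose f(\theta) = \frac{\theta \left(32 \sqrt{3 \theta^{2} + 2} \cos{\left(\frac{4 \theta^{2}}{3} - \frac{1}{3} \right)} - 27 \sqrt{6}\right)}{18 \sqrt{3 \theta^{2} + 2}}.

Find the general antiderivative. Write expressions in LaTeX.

F(\theta) = \frac{- 3 \sqrt{6} \sqrt{3 \theta^{2} + 2} + 4 \sin{\left(\frac{4 \theta^{2}}{3} - \frac{1}{3} \right)}}{6} + C

Differentiate the proposed F(\theta) back; it has to land on f(\theta) exactly.
Check: d/d\theta[\frac{- 3 \sqrt{6} \sqrt{3 \theta^{2} + 2} + 4 \sin{\left(\frac{4 \theta^{2}}{3} - \frac{1}{3} \right)}}{6}] = \frac{32 \theta \sqrt{3 \theta^{2} + 2} \cos{\left(\frac{4 \theta^{2}}{3} - \frac{1}{3} \right)} - 27 \sqrt{6} \theta}{18 \sqrt{3 \theta^{2} + 2}}, which equals f(\theta).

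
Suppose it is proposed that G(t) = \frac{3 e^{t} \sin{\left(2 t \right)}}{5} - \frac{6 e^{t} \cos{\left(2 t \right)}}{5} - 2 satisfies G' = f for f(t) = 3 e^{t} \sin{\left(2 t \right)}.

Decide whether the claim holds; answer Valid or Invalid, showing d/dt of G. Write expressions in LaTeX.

Valid - the claim checks out under differentiation.

d/dt[G] = 3 e^{t} \sin{\left(2 t \right)}
This equals f(t) exactly, so the claim holds.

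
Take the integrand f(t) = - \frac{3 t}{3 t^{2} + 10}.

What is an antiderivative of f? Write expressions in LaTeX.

The substitution u = \frac{3 t^{2}}{2} + 5 works: f is exactly (dF/du)*(du/dt) for that inner function.
Check: d/dt[- \frac{\log{\left(\frac{3 t^{2}}{2} + 5 \right)}}{2}] = - \frac{3 t}{3 t^{2} + 10} = f(t).

An antiderivative is F(t) = - \frac{\log{\left(\frac{3 t^{2}}{2} + 5 \right)}}{2}.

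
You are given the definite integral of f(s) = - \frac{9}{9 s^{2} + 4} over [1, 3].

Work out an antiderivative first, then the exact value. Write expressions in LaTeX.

Since d/ds undoes antidifferentiation here, F'(s) = f(s) is required of F(s).
F(s) = - \frac{3 \operatorname{atan}{\left(\frac{3 s}{2} \right)}}{2} is an antiderivative of f.
Check: d/ds[- \frac{3 \operatorname{atan}{\left(\frac{3 s}{2} \right)}}{2}] = - \frac{9}{9 s^{2} + 4} = f(s).
F(3) = - \frac{3 \operatorname{atan}{\left(\frac{9}{2} \right)}}{2}; F(1) = - \frac{3 \operatorname{atan}{\left(\frac{3}{2} \right)}}{2}.
Integral = F(3) - F(1) = - \frac{3 \operatorname{atan}{\left(\frac{9}{2} \right)}}{2} + \frac{3 \operatorname{atan}{\left(\frac{3}{2} \right)}}{2}.

Antiderivative: F(s) = - \frac{3 \operatorname{atan}{\left(\frac{3 s}{2} \right)}}{2}; value = - \frac{3 \operatorname{atan}{\left(\frac{9}{2} \right)}}{2} + \frac{3 \operatorname{atan}{\left(\frac{3}{2} \right)}}{2}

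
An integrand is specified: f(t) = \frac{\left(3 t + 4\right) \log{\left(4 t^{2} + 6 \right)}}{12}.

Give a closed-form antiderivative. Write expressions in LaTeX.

Check any antiderivative F(t) by computing F'(t) and comparing it with f(t).
Check: d/dt[- \frac{t^{2}}{8} - \frac{2 t}{3} + \left(\frac{t^{2}}{8} + \frac{t}{3}\right) \log{\left(4 t^{2} + 6 \right)} + \frac{3 \log{\left(t^{2} + \frac{3}{2} \right)}}{16} + \frac{\sqrt{6} \operatorname{atan}{\left(\frac{\sqrt{6} t}{3} \right)}}{3}] = \frac{t \log{\left(2 t^{2} + 3 \right)}}{4} + \frac{t \log{\left(2 \right)}}{4} + \frac{\log{\left(2 t^{2} + 3 \right)}}{3} + \frac{\log{\left(2 \right)}}{3}, which equals f(t).

An antiderivative is F(t) = - \frac{t^{2}}{8} - \frac{2 t}{3} + \left(\frac{t^{2}}{8} + \frac{t}{3}\right) \log{\left(4 t^{2} + 6 \right)} + \frac{3 \log{\left(t^{2} + \frac{3}{2} \right)}}{16} + \frac{\sqrt{6} \operatorname{atan}{\left(\frac{\sqrt{6} t}{3} \right)}}{3}.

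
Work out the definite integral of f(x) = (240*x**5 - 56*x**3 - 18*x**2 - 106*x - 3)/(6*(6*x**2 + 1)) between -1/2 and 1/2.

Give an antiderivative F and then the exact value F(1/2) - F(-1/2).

Since d/dx undoes antidifferentiation here, F'(x) = f(x) is required of F(x).
F(x) = (20*x**4 - 16*x**2 - 6*x - 15*log(4*x**2 + 2/3) - 12)/12 is an antiderivative of f.
Check: d/dx[(20*x**4 - 16*x**2 - 6*x - 15*log(4*x**2 + 2/3) - 12)/12] = (240*x**5 - 56*x**3 - 18*x**2 - 106*x - 3)/(36*x**2 + 6), which equals f(x).
F(1/2) = -71/48 - 5*log(5/3)/4; F(-1/2) = -47/48 - 5*log(5/3)/4.
Integral = F(1/2) - F(-1/2) = -1/2.

Antiderivative: F(x) = (20*x**4 - 16*x**2 - 6*x - 15*log(4*x**2 + 2/3) - 12)/12; value = -1/2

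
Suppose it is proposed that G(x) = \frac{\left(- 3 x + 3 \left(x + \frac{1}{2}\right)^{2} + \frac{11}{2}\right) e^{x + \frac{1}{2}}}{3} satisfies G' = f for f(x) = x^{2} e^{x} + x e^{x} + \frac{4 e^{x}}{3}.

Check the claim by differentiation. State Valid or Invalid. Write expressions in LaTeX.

d/dx[G] = x^{2} e^{\frac{1}{2}} e^{x} + 2 x e^{\frac{1}{2}} e^{x} + \frac{25 e^{\frac{1}{2}} e^{x}}{12}
d/dx[G] - f(x) = - x^{2} e^{x} + x^{2} e^{\frac{1}{2}} e^{x} - x e^{x} + 2 x e^{\frac{1}{2}} e^{x} - \frac{4 e^{x}}{3} + \frac{25 e^{\frac{1}{2}} e^{x}}{12} != 0.

Invalid: d/dx[G] - f = - x^{2} e^{x} + x^{2} e^{\frac{1}{2}} e^{x} - x e^{x} + 2 x e^{\frac{1}{2}} e^{x} - \frac{4 e^{x}}{3} + \frac{25 e^{\frac{1}{2}} e^{x}}{12}, which is not 0.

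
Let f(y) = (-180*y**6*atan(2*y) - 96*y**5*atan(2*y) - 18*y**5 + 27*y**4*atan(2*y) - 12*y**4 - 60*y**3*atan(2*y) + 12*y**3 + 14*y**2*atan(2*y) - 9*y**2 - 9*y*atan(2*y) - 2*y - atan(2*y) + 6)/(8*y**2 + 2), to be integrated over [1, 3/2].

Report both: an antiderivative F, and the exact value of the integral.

Antiderivative: F(y) = -9*y**5*atan(2*y)/2 - 3*y**4*atan(2*y) + 3*y**3*atan(2*y) - 9*y**2*atan(2*y)/4 - y*atan(2*y)/2 + 3*atan(2*y)/2; value = -2787*atan(3)/64 + 23*atan(2)/4

f has the shape u'v + uv' for u = -9*y**5/2 - 3*y**4 + 3*y**3 - 9*y**2/4 - y/2 + 3/2 and v = atan(2*y) — it is the derivative of the product u*v.
F(y) = -9*y**5*atan(2*y)/2 - 3*y**4*atan(2*y) + 3*y**3*atan(2*y) - 9*y**2*atan(2*y)/4 - y*atan(2*y)/2 + 3*atan(2*y)/2 is an antiderivative of f.
Check: d/dy[-9*y**5*atan(2*y)/2 - 3*y**4*atan(2*y) + 3*y**3*atan(2*y) - 9*y**2*atan(2*y)/4 - y*atan(2*y)/2 + 3*atan(2*y)/2] = (-180*y**6*atan(2*y) - 96*y**5*atan(2*y) - 18*y**5 + 27*y**4*atan(2*y) - 12*y**4 - 60*y**3*atan(2*y) + 12*y**3 + 14*y**2*atan(2*y) - 9*y**2 - 9*y*atan(2*y) - 2*y - atan(2*y) + 6)/(8*y**2 + 2) = f(y).
F(3/2) = -2787*atan(3)/64; F(1) = -23*atan(2)/4.
Integral = F(3/2) - F(1) = -2787*atan(3)/64 + 23*atan(2)/4.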